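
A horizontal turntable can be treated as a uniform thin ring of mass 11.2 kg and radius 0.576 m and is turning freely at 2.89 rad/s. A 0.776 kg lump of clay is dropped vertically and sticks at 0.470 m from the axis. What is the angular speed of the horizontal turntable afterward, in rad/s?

ω_f ≈ 2.76 rad/s

The added mass arrives with no angular momentum about the axis, and any external torque about the axis is negligible, so the system's angular momentum is conserved.
I_p = (11.2)(0.576)² = 3.716 kg·m².
Added inertia Σmr² = (0.776)(0.470)² = 0.1714 kg·m²; I_f = 3.716 + 0.1714 = 3.887 kg·m².
ω_f = I_p ω_i / I_f = (3.716)(2.89) / 3.887 = 2.763 rad/s.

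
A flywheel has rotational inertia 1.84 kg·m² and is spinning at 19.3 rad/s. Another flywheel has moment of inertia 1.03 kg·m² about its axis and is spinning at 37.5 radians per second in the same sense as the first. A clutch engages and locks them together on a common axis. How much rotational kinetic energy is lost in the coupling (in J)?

ΔKE lost ≈ 109 J

The coupling torques are internal; angular momentum about the shared axis is conserved.
Taking A's sense as positive: L = (1.840)(19.3) + (1.030)(37.5) = 74.14 kg·m²·rad/s.
Combined I = 1.840 + 1.030 = 2.870 kg·m².
ω_f = L / I = 74.14 / 2.870 = 25.83 rad/s.
KE_i = ½ΣIω² = 1067 J; KE_f = ½(2.870)(25.83)² = 957.5 J.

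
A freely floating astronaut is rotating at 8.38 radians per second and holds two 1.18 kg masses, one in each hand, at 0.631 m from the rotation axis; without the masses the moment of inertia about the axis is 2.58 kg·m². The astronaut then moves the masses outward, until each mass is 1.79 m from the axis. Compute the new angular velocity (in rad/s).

With no external torque about the axis, L is conserved: I₁ω₁ = I₂ω₂.
I₁ = 2.58 + 2(1.18)(0.631)² = 3.520 kg·m²; I₂ = 2.58 + 2(1.18)(1.79)² = 10.14 kg·m².
ω₂ = I₁ω₁ / I₂ = (3.520)(8.38 rad/s) / (10.14) = 2.908 rad/s.

ω₂ ≈ 2.91 rad/s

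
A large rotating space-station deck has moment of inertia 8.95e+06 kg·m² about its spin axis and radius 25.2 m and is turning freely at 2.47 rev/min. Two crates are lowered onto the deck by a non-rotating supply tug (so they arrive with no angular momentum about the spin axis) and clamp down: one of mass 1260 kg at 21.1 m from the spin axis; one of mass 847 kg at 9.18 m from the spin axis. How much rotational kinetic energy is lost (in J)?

energy lost ≈ 19800 J

The added mass arrives with no angular momentum about the spin axis, and any external torque about the spin axis is negligible, so the system's angular momentum is conserved.
Added inertia Σmr² = (1260)(21.1)² + (847)(9.18)² = 6.323e+05 kg·m²; I_f = 8.950e+06 + 6.323e+05 = 9.582e+06 kg·m².
ω_f = I_p ω_i / I_f = (8.950e+06)(2.47) / 9.582e+06 = 2.307 rpm.
KE_i = ½(8.950e+06)(0.2587 rad/s)² = 2.994e+05 J; KE_f = ½(9.582e+06)(0.2416)² = 2.796e+05 J.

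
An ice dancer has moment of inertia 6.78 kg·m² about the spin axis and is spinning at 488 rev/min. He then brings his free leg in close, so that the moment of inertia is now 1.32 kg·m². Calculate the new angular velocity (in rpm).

ω₂ ≈ 2510 rpm

No external torque acts about the spin axis, so angular momentum is conserved.
ω₂ = I₁ω₁ / I₂ = (6.780)(488 rpm) / (1.320) = 2507 rpm.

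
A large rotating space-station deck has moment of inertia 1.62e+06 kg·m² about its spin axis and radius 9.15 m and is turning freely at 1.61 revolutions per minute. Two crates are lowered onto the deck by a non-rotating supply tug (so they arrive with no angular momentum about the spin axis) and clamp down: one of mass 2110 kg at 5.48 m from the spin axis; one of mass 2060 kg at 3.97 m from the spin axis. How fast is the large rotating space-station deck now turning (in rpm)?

ω_f ≈ 1.52 rpm

No external torque acts about the spin axis; L_before = L_after.
Added inertia Σmr² = (2110)(5.48)² + (2060)(3.97)² = 95830 kg·m²; I_f = 1.620e+06 + 95830 = 1.716e+06 kg·m².
ω_f = I_p ω_i / I_f = (1.620e+06)(1.61) / 1.716e+06 = 1.520 rpm.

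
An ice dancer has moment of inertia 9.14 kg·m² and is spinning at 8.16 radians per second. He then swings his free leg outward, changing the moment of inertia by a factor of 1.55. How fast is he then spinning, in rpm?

ω₂ ≈ 50.3 rpm

With no external torque about the axis, L is conserved: I₁ω₁ = I₂ω₂.
I₂ = 1.55 × 9.14 = 14.17 kg·m².
ω₂ = I₁ω₁ / I₂ = (9.140)(8.16 rad/s) / (14.17) = 5.265 rad/s = 50.27 rpm.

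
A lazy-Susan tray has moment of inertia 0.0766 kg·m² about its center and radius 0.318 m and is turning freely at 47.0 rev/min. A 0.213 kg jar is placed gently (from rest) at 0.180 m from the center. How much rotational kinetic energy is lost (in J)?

energy lost ≈ 0.0767 J

The added mass arrives with no angular momentum about the center, and any external torque about the center is negligible, so the system's angular momentum is conserved.
Added inertia Σmr² = (0.213)(0.180)² = 0.006901 kg·m²; I_f = 0.07660 + 0.006901 = 0.08350 kg·m².
ω_f = I_p ω_i / I_f = (0.07660)(47.0) / 0.08350 = 43.12 rpm.
KE_i = ½(0.07660)(4.922 rad/s)² = 0.9278 J; KE_f = ½(0.08350)(4.515)² = 0.8511 J.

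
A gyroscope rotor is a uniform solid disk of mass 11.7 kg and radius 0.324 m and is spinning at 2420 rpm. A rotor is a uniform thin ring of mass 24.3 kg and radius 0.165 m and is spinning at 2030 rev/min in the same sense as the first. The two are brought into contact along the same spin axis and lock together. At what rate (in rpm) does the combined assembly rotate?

|ω_f| ≈ 2220 rpm

No external torque acts about the common axis, so total angular momentum is conserved.
Moments of inertia: I_A = ½(11.7)(0.324)² = 0.6141 kg·m²; I_B = (24.3)(0.165)² = 0.6616 kg·m².
Taking A's sense as positive: L = (0.6141)(2420) + (0.6616)(2030) = 2829 kg·m²·rpm.
Combined I = 0.6141 + 0.6616 = 1.276 kg·m².
ω_f = L / I = 2829 / 1.276 = 2218 rpm.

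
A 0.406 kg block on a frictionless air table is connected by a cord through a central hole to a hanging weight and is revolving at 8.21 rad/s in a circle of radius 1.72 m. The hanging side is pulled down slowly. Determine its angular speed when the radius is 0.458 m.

ω₂ ≈ 116 rad/s

No torque about the axis ⇒ m r₁² ω₁ = m r₂² ω₂.
ω₂ = ω₁ (r₁/r₂)² = (8.21)(1.72/0.458)² = 115.8 rad/s.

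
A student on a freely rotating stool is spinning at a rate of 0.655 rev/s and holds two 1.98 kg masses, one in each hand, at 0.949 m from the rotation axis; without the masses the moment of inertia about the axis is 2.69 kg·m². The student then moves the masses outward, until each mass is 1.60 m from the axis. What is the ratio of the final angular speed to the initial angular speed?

No external torque acts about the spin axis, so angular momentum is conserved.
I₁ = 2.69 + 2(1.98)(0.949)² = 6.256 kg·m²; I₂ = 2.69 + 2(1.98)(1.60)² = 12.83 kg·m².
ω₂/ω₁ = I₁/I₂ = 6.256 / 12.83 = 0.4877.

ω₂/ω₁ ≈ 0.488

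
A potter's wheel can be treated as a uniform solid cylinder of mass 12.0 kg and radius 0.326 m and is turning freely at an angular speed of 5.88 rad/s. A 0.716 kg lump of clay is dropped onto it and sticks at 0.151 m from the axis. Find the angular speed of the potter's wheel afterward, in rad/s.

No external torque acts about the axis; L_before = L_after.
I_p = ½(12.0)(0.326)² = 0.6377 kg·m².
Added inertia Σmr² = (0.716)(0.151)² = 0.01633 kg·m²; I_f = 0.6377 + 0.01633 = 0.6540 kg·m².
ω_f = I_p ω_i / I_f = (0.6377)(5.88) / 0.6540 = 5.733 rad/s.

ω_f ≈ 5.73 rad/s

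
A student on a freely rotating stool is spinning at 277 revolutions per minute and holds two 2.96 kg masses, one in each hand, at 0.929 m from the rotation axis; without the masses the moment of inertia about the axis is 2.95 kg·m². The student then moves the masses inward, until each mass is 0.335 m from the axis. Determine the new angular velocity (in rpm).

With no external torque about the axis, L is conserved: I₁ω₁ = I₂ω₂.
I₁ = 2.95 + 2(2.96)(0.929)² = 8.059 kg·m²; I₂ = 2.95 + 2(2.96)(0.335)² = 3.614 kg·m².
ω₂ = I₁ω₁ / I₂ = (8.059)(277 rpm) / (3.614) = 617.6 rpm.

ω₂ ≈ 618 rpm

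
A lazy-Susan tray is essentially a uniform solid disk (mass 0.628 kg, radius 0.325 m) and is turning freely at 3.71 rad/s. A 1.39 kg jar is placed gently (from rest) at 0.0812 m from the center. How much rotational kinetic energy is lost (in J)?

energy lost ≈ 0.0494 J

The added mass arrives with no angular momentum about the center, and any external torque about the center is negligible, so the system's angular momentum is conserved.
I_p = ½(0.628)(0.325)² = 0.03317 kg·m².
Added inertia Σmr² = (1.39)(0.0812)² = 0.009165 kg·m²; I_f = 0.03317 + 0.009165 = 0.04233 kg·m².
ω_f = I_p ω_i / I_f = (0.03317)(3.71) / 0.04233 = 2.907 rad/s.
KE_i = ½(0.03317)(3.710 rad/s)² = 0.2283 J; KE_f = ½(0.04233)(2.907)² = 0.1788 J.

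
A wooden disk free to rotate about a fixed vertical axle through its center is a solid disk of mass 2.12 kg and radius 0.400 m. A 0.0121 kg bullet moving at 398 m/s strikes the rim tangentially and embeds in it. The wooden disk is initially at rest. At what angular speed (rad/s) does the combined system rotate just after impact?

About the axle the impulsive forces during the collision are internal, so angular momentum about that axis is conserved.
I_p = ½(2.12)(0.400)² = 0.1696 kg·m². Taking the sense of the bullet's angular momentum as positive, L_{bullet} = m v R = (0.0121)(398)(0.400) = 1.926 kg·m²/s.
L_i = 0 + 1.926 = 1.926 kg·m²/s.
After sticking, I_f = I_p + m R² = 0.1696 + (0.0121)(0.400)² = 0.1715 kg·m².
ω_f = L_i / I_f = 1.926 / 0.1715 = 11.23 rad/s.

|ω_f| ≈ 11.2 rad/s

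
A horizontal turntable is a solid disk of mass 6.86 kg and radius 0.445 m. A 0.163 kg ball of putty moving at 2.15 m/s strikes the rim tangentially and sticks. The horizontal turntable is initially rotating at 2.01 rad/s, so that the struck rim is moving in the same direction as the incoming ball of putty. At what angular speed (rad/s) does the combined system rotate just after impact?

|ω_f| ≈ 2.14 rad/s

The axle reaction passes through the axle and exerts no torque about it; angular momentum about the axle is conserved through the impact.
I_p = ½(6.86)(0.445)² = 0.6792 kg·m². Taking the sense of the ball of putty's angular momentum as positive, L_{ball} = m v R = (0.163)(2.15)(0.445) = 0.1560 kg·m²/s.
L_i = +I_p ω_p + m v R = +(0.6792)(2.01) + 0.1560 = 1.521 kg·m²/s.
After sticking, I_f = I_p + m R² = 0.6792 + (0.163)(0.445)² = 0.7115 kg·m².
ω_f = L_i / I_f = 1.521 / 0.7115 = 2.138 rad/s.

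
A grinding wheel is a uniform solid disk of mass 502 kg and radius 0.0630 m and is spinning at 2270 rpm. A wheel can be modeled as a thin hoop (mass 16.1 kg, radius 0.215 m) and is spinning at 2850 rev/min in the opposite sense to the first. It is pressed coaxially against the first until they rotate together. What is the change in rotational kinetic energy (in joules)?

The coupling torques are internal; angular momentum about the shared axis is conserved.
Moments of inertia: I_A = ½(502)(0.0630)² = 0.9962 kg·m²; I_B = (16.1)(0.215)² = 0.7442 kg·m².
Taking A's sense as positive: L = (0.9962)(2270) − (0.7442)(2850) = 140.4 kg·m²·rpm.
Combined I = 0.9962 + 0.7442 = 1.740 kg·m².
ω_f = L / I = 140.4 / 1.740 = 80.66 rpm.
KE_i = ½ΣIω² = 61290 J; KE_f = ½(1.740)(8.447)² = 62.09 J.

ΔKE ≈ -61200 J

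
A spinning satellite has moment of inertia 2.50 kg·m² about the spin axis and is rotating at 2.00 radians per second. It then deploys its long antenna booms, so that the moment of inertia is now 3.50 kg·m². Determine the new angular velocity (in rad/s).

ω₂ ≈ 1.43 rad/s

No external torque acts about the spin axis, so angular momentum is conserved.
ω₂ = I₁ω₁ / I₂ = (2.500)(2.00 rad/s) / (3.500) = 1.429 rad/s.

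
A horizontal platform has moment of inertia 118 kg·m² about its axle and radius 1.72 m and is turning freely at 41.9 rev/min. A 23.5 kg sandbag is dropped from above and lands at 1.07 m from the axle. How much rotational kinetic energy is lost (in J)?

energy lost ≈ 211 J

The added mass arrives with no angular momentum about the axle, and any external torque about the axle is negligible, so the system's angular momentum is conserved.
Added inertia Σmr² = (23.5)(1.07)² = 26.91 kg·m²; I_f = 118.0 + 26.91 = 144.9 kg·m².
ω_f = I_p ω_i / I_f = (118.0)(41.9) / 144.9 = 34.12 rpm.
KE_i = ½(118.0)(4.388 rad/s)² = 1136 J; KE_f = ½(144.9)(3.573)² = 925.0 J.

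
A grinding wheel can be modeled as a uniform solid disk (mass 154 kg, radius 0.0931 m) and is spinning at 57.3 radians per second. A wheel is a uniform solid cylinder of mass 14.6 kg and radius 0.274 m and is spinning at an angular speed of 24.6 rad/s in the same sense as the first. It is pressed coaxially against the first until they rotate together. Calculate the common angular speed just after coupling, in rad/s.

The coupling torques are internal; angular momentum about the shared axis is conserved.
Moments of inertia: I_A = ½(154)(0.0931)² = 0.6674 kg·m²; I_B = ½(14.6)(0.274)² = 0.5481 kg·m².
Taking A's sense as positive: L = (0.6674)(57.3) + (0.5481)(24.6) = 51.72 kg·m²·rad/s.
Combined I = 0.6674 + 0.5481 = 1.215 kg·m².
ω_f = L / I = 51.72 / 1.215 = 42.56 rad/s.

|ω_f| ≈ 42.6 rad/s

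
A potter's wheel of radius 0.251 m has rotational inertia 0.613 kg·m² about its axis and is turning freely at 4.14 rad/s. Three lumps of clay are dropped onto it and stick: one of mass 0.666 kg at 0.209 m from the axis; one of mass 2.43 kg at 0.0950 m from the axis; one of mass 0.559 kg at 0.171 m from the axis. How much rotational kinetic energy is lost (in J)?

No external torque acts about the axis; L_before = L_after.
Added inertia Σmr² = (0.666)(0.209)² + (2.43)(0.0950)² + (0.559)(0.171)² = 0.06737 kg·m²; I_f = 0.6130 + 0.06737 = 0.6804 kg·m².
ω_f = I_p ω_i / I_f = (0.6130)(4.14) / 0.6804 = 3.730 rad/s.
KE_i = ½(0.6130)(4.140 rad/s)² = 5.253 J; KE_f = ½(0.6804)(3.730)² = 4.733 J.

energy lost ≈ 0.520 J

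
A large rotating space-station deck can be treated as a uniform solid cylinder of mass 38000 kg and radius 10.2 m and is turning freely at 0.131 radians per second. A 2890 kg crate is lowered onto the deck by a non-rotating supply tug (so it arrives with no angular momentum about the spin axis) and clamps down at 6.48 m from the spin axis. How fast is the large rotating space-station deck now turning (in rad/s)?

ω_f ≈ 0.123 rad/s

No external torque acts about the spin axis; L_before = L_after.
I_p = ½(38000)(10.2)² = 1.977e+06 kg·m².
Added inertia Σmr² = (2890)(6.48)² = 1.214e+05 kg·m²; I_f = 1.977e+06 + 1.214e+05 = 2.098e+06 kg·m².
ω_f = I_p ω_i / I_f = (1.977e+06)(0.131) / 2.098e+06 = 0.1234 rad/s.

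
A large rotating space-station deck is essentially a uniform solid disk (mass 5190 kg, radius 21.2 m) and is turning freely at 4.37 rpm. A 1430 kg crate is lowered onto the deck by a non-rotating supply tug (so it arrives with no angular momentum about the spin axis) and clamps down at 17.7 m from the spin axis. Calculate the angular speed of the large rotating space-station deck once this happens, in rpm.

No external torque acts about the spin axis; L_before = L_after.
I_p = ½(5190)(21.2)² = 1.166e+06 kg·m².
Added inertia Σmr² = (1430)(17.7)² = 4.480e+05 kg·m²; I_f = 1.166e+06 + 4.480e+05 = 1.614e+06 kg·m².
ω_f = I_p ω_i / I_f = (1.166e+06)(4.37) / 1.614e+06 = 3.157 rpm.

ω_f ≈ 3.16 rpm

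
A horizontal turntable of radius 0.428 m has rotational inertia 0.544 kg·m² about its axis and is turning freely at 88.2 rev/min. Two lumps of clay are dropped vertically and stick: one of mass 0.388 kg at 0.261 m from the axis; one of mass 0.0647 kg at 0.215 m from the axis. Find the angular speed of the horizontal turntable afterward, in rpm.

No external torque acts about the axis; L_before = L_after.
Added inertia Σmr² = (0.388)(0.261)² + (0.0647)(0.215)² = 0.02942 kg·m²; I_f = 0.5440 + 0.02942 = 0.5734 kg·m².
ω_f = I_p ω_i / I_f = (0.5440)(88.2) / 0.5734 = 83.67 rpm.

ω_f ≈ 83.7 rpm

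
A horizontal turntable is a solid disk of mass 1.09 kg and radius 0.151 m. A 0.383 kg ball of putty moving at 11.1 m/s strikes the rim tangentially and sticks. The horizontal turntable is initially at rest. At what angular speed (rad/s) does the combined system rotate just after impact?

|ω_f| ≈ 30.3 rad/s

The axle reaction passes through the axle and exerts no torque about it; angular momentum about the axle is conserved through the impact.
I_p = ½(1.09)(0.151)² = 0.01243 kg·m². Taking the sense of the ball of putty's angular momentum as positive, L_{ball} = m v R = (0.383)(11.1)(0.151) = 0.6419 kg·m²/s.
L_i = 0 + 0.6419 = 0.6419 kg·m²/s.
After sticking, I_f = I_p + m R² = 0.01243 + (0.383)(0.151)² = 0.02116 kg·m².
ω_f = L_i / I_f = 0.6419 / 0.02116 = 30.34 rad/s.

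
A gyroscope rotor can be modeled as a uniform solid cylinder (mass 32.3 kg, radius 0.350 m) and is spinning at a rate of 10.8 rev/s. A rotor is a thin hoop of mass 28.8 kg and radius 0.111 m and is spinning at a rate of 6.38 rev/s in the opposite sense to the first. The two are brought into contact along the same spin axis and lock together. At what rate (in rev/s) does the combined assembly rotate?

|ω_f| ≈ 8.19 rev/s

No external torque acts about the common axis, so total angular momentum is conserved.
Moments of inertia: I_A = ½(32.3)(0.350)² = 1.978 kg·m²; I_B = (28.8)(0.111)² = 0.3548 kg·m².
Taking A's sense as positive: L = (1.978)(10.8) − (0.3548)(6.38) = 19.10 kg·m²·rev/s.
Combined I = 1.978 + 0.3548 = 2.333 kg·m².
ω_f = L / I = 19.10 / 2.333 = 8.187 rev/s.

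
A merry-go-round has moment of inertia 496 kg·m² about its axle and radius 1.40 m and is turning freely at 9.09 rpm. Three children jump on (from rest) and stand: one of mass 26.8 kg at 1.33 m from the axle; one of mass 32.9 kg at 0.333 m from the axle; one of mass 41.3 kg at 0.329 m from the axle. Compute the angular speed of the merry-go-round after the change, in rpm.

ω_f ≈ 8.17 rpm

The added mass arrives with no angular momentum about the axle, and any external torque about the axle is negligible, so the system's angular momentum is conserved.
Added inertia Σmr² = (26.8)(1.33)² + (32.9)(0.333)² + (41.3)(0.329)² = 55.53 kg·m²; I_f = 496.0 + 55.53 = 551.5 kg·m².
ω_f = I_p ω_i / I_f = (496.0)(9.09) / 551.5 = 8.175 rpm.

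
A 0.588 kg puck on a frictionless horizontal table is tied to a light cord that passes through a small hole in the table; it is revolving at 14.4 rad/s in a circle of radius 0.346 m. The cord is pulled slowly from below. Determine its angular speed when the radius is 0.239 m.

The constraining force is radial, so m r² ω about the center is conserved.
ω₂ = ω₁ (r₁/r₂)² = (14.4)(0.346/0.239)² = 30.18 rad/s.

ω₂ ≈ 30.2 rad/s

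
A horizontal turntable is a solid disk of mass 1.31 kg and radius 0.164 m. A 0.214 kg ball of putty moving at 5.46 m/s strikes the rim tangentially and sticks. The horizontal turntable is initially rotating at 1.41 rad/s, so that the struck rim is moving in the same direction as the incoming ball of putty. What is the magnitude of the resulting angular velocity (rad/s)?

|ω_f| ≈ 9.26 rad/s

The axle reaction passes through the axle and exerts no torque about it; angular momentum about the axle is conserved through the impact.
I_p = ½(1.31)(0.164)² = 0.01762 kg·m². Taking the sense of the ball of putty's angular momentum as positive, L_{ball} = m v R = (0.214)(5.46)(0.164) = 0.1916 kg·m²/s.
L_i = +I_p ω_p + m v R = +(0.01762)(1.41) + 0.1916 = 0.2165 kg·m²/s.
After sticking, I_f = I_p + m R² = 0.01762 + (0.214)(0.164)² = 0.02337 kg·m².
ω_f = L_i / I_f = 0.2165 / 0.02337 = 9.261 rad/s.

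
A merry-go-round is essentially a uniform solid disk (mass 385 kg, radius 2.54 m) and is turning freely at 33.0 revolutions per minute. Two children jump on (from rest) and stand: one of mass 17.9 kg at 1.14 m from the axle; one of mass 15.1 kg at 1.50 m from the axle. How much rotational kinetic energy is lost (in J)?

No external torque acts about the axle; L_before = L_after.
I_p = ½(385)(2.54)² = 1242 kg·m².
Added inertia Σmr² = (17.9)(1.14)² + (15.1)(1.50)² = 57.24 kg·m²; I_f = 1242 + 57.24 = 1299 kg·m².
ω_f = I_p ω_i / I_f = (1242)(33.0) / 1299 = 31.55 rpm.
KE_i = ½(1242)(3.456 rad/s)² = 7416 J; KE_f = ½(1299)(3.304)² = 7089 J.

energy lost ≈ 327 J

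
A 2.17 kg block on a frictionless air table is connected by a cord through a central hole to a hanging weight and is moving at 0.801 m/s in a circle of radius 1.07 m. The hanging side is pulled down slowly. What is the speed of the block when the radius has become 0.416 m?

Central (radial) force ⇒ zero torque about the center ⇒ m v r is constant.
v₂ = v₁ r₁ / r₂ = (0.801)(1.07) / (0.416) = 2.060 m/s.

v₂ ≈ 2.06 m/s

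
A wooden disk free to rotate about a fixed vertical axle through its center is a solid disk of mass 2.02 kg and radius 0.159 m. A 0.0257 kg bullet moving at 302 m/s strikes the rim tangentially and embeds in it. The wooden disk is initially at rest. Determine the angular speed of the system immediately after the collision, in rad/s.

About the axle the impulsive forces during the collision are internal, so angular momentum about that axis is conserved.
I_p = ½(2.02)(0.159)² = 0.02553 kg·m². Taking the sense of the bullet's angular momentum as positive, L_{bullet} = m v R = (0.0257)(302)(0.159) = 1.234 kg·m²/s.
L_i = 0 + 1.234 = 1.234 kg·m²/s.
After sticking, I_f = I_p + m R² = 0.02553 + (0.0257)(0.159)² = 0.02618 kg·m².
ω_f = L_i / I_f = 1.234 / 0.02618 = 47.13 rad/s.

|ω_f| ≈ 47.1 rad/s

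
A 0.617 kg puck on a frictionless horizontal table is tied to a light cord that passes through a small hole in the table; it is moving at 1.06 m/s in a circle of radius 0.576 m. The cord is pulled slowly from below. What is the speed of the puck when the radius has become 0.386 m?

v₂ ≈ 1.58 m/s

Central (radial) force ⇒ zero torque about the center ⇒ m v r is constant.
v₂ = v₁ r₁ / r₂ = (1.06)(0.576) / (0.386) = 1.582 m/s.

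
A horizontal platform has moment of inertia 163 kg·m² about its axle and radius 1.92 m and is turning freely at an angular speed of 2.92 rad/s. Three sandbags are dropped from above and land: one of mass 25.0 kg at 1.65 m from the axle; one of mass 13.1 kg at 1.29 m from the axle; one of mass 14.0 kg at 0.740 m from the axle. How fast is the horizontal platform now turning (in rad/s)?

ω_f ≈ 1.83 rad/s

The added mass arrives with no angular momentum about the axle, and any external torque about the axle is negligible, so the system's angular momentum is conserved.
Added inertia Σmr² = (25.0)(1.65)² + (13.1)(1.29)² + (14.0)(0.740)² = 97.53 kg·m²; I_f = 163.0 + 97.53 = 260.5 kg·m².
ω_f = I_p ω_i / I_f = (163.0)(2.92) / 260.5 = 1.827 rad/s.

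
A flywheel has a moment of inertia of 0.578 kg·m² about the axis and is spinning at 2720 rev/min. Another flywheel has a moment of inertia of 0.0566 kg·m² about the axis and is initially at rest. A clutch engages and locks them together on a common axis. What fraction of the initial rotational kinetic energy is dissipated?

fraction ≈ 0.0892

The coupling torques are internal; angular momentum about the shared axis is conserved.
Taking A's sense as positive: L = (0.5780)(2720) = 1572 kg·m²·rpm.
Combined I = 0.5780 + 0.05660 = 0.6346 kg·m².
ω_f = L / I = 1572 / 0.6346 = 2477 rpm.
KE_i = ½ΣIω² = 23450 J; KE_f = ½(0.6346)(259.4)² = 21360 J.
Fraction dissipated = (KE_i − KE_f)/KE_i = 0.08919.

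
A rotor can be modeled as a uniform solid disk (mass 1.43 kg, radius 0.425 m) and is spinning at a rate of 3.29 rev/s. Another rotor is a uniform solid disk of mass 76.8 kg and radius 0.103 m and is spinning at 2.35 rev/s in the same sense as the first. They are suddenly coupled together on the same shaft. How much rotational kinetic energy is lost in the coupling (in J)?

The coupling torques are internal; angular momentum about the shared axis is conserved.
Moments of inertia: I_A = ½(1.43)(0.425)² = 0.1291 kg·m²; I_B = ½(76.8)(0.103)² = 0.4074 kg·m².
Taking A's sense as positive: L = (0.1291)(3.29) + (0.4074)(2.35) = 1.382 kg·m²·rev/s.
Combined I = 0.1291 + 0.4074 = 0.5365 kg·m².
ω_f = L / I = 1.382 / 0.5365 = 2.576 rev/s.
KE_i = ½ΣIω² = 72.00 J; KE_f = ½(0.5365)(16.19)² = 70.29 J.

ΔKE lost ≈ 1.71 J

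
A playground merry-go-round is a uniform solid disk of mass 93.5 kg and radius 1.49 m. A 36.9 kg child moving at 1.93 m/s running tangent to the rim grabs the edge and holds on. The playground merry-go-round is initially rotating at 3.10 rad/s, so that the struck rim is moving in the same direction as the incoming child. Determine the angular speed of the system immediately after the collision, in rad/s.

|ω_f| ≈ 2.30 rad/s

The axle reaction passes through the axle and exerts no torque about it; angular momentum about the axle is conserved through the impact.
I_p = ½(93.5)(1.49)² = 103.8 kg·m². Taking the sense of the child's angular momentum as positive, L_{child} = m v R = (36.9)(1.93)(1.49) = 106.1 kg·m²/s.
L_i = +I_p ω_p + m v R = +(103.8)(3.10) + 106.1 = 427.9 kg·m²/s.
After sticking, I_f = I_p + m R² = 103.8 + (36.9)(1.49)² = 185.7 kg·m².
ω_f = L_i / I_f = 427.9 / 185.7 = 2.304 rad/s.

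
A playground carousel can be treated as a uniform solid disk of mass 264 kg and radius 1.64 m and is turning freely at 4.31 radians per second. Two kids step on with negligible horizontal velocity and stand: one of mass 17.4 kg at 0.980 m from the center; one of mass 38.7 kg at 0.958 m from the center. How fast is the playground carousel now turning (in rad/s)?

ω_f ≈ 3.76 rad/s

No external torque acts about the center; L_before = L_after.
I_p = ½(264)(1.64)² = 355.0 kg·m².
Added inertia Σmr² = (17.4)(0.980)² + (38.7)(0.958)² = 52.23 kg·m²; I_f = 355.0 + 52.23 = 407.3 kg·m².
ω_f = I_p ω_i / I_f = (355.0)(4.31) / 407.3 = 3.757 rad/s.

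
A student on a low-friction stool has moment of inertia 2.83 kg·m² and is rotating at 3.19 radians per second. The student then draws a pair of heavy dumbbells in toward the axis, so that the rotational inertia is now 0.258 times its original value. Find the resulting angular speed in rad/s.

No external torque acts about the spin axis, so angular momentum is conserved.
I₂ = 0.258 × 2.83 = 0.7301 kg·m².
ω₂ = I₁ω₁ / I₂ = (2.830)(3.19 rad/s) / (0.7301) = 12.36 rad/s.

ω₂ ≈ 12.4 rad/s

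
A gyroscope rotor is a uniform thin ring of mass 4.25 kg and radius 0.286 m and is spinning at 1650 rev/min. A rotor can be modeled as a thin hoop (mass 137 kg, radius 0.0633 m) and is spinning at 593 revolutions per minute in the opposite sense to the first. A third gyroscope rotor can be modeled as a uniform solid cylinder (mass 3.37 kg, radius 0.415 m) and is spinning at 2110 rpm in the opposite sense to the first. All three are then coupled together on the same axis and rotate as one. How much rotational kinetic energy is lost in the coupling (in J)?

ΔKE lost ≈ 12700 J

The coupling torques are internal; angular momentum about the shared axis is conserved.
Moments of inertia: I_A = (4.25)(0.286)² = 0.3476 kg·m²; I_B = (137)(0.0633)² = 0.5489 kg·m²; I_C = ½(3.37)(0.415)² = 0.2902 kg·m².
Taking A's sense as positive: L = (0.3476)(1650) − (0.5489)(593) − (0.2902)(2110) = -364.2 kg·m²·rpm.
Combined I = 0.3476 + 0.5489 + 0.2902 = 1.187 kg·m².
ω_f = L / I = -364.2 / 1.187 = -306.9 rpm.
KE_i = ½ΣIω² = 13330 J; KE_f = ½(1.187)(32.14)² = 613.0 J.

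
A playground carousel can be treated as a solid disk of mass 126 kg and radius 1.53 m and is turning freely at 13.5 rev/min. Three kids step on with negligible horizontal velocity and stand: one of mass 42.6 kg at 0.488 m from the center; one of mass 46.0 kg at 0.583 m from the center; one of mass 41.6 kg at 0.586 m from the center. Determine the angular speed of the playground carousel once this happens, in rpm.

No external torque acts about the center; L_before = L_after.
I_p = ½(126)(1.53)² = 147.5 kg·m².
Added inertia Σmr² = (42.6)(0.488)² + (46.0)(0.583)² + (41.6)(0.586)² = 40.07 kg·m²; I_f = 147.5 + 40.07 = 187.5 kg·m².
ω_f = I_p ω_i / I_f = (147.5)(13.5) / 187.5 = 10.62 rpm.

ω_f ≈ 10.6 rpm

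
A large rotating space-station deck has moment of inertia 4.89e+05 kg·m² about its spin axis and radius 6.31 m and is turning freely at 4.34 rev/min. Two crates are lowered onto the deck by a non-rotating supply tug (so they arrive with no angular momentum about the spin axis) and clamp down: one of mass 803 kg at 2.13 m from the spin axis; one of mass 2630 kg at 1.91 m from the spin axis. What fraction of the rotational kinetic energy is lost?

fraction ≈ 0.0264

The added mass arrives with no angular momentum about the spin axis, and any external torque about the spin axis is negligible, so the system's angular momentum is conserved.
Added inertia Σmr² = (803)(2.13)² + (2630)(1.91)² = 13240 kg·m²; I_f = 4.890e+05 + 13240 = 5.022e+05 kg·m².
ω_f = I_p ω_i / I_f = (4.890e+05)(4.34) / 5.022e+05 = 4.226 rpm.
KE_i = ½(4.890e+05)(0.4545 rad/s)² = 50500 J; KE_f = ½(5.022e+05)(0.4425)² = 49170 J.
Fraction lost = 0.02636.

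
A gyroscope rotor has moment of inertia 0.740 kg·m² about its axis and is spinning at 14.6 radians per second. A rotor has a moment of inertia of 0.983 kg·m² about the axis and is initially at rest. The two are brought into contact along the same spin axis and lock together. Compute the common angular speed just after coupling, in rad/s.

|ω_f| ≈ 6.27 rad/s

The coupling torques are internal; angular momentum about the shared axis is conserved.
Taking A's sense as positive: L = (0.7400)(14.6) = 10.80 kg·m²·rad/s.
Combined I = 0.7400 + 0.9830 = 1.723 kg·m².
ω_f = L / I = 10.80 / 1.723 = 6.270 rad/s.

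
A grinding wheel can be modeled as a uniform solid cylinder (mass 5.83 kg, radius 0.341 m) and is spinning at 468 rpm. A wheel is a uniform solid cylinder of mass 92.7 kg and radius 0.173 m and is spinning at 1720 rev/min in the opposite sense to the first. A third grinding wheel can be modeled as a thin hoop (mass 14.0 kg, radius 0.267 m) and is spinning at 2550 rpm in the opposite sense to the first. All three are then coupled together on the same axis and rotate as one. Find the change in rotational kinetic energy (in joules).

ΔKE ≈ -12700 J

No external torque acts about the common axis, so total angular momentum is conserved.
Moments of inertia: I_A = ½(5.83)(0.341)² = 0.3390 kg·m²; I_B = ½(92.7)(0.173)² = 1.387 kg·m²; I_C = (14.0)(0.267)² = 0.9980 kg·m².
Taking A's sense as positive: L = (0.3390)(468) − (1.387)(1720) − (0.9980)(2550) = -4772 kg·m²·rpm.
Combined I = 0.3390 + 1.387 + 0.9980 = 2.724 kg·m².
ω_f = L / I = -4772 / 2.724 = -1752 rpm.
KE_i = ½ΣIω² = 58490 J; KE_f = ½(2.724)(183.5)² = 45840 J.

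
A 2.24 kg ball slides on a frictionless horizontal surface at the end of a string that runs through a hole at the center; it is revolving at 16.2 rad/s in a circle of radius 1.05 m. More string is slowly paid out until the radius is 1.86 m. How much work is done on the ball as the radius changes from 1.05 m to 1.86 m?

W ≈ -221 J

No torque about the axis ⇒ m r₁² ω₁ = m r₂² ω₂.
ω₂ = ω₁ (r₁/r₂)² = (16.2)(1.05/1.86)² = 5.163 rad/s.
W = ΔKE = ½m(v₂² − v₁²) = -220.8 J.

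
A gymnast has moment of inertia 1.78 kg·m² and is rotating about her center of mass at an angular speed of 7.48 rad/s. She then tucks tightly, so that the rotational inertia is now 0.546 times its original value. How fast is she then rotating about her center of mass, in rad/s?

ω₂ ≈ 13.7 rad/s

No external torque acts about the spin axis, so angular momentum is conserved.
I₂ = 0.546 × 1.78 = 0.9719 kg·m².
ω₂ = I₁ω₁ / I₂ = (1.780)(7.48 rad/s) / (0.9719) = 13.70 rad/s.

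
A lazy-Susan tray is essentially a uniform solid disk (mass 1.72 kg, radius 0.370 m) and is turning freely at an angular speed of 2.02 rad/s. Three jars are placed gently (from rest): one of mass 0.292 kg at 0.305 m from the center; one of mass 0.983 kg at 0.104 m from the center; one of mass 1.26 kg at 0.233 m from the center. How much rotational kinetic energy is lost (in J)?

energy lost ≈ 0.114 J

The added mass arrives with no angular momentum about the center, and any external torque about the center is negligible, so the system's angular momentum is conserved.
I_p = ½(1.72)(0.370)² = 0.1177 kg·m².
Added inertia Σmr² = (0.292)(0.305)² + (0.983)(0.104)² + (1.26)(0.233)² = 0.1062 kg·m²; I_f = 0.1177 + 0.1062 = 0.2239 kg·m².
ω_f = I_p ω_i / I_f = (0.1177)(2.02) / 0.2239 = 1.062 rad/s.
KE_i = ½(0.1177)(2.020 rad/s)² = 0.2402 J; KE_f = ½(0.2239)(1.062)² = 0.1263 J.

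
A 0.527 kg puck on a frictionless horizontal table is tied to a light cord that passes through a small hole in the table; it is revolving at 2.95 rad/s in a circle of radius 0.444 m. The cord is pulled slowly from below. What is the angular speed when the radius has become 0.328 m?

The constraining force is radial, so m r² ω about the center is conserved.
ω₂ = ω₁ (r₁/r₂)² = (2.95)(0.444/0.328)² = 5.406 rad/s.

ω₂ ≈ 5.41 rad/s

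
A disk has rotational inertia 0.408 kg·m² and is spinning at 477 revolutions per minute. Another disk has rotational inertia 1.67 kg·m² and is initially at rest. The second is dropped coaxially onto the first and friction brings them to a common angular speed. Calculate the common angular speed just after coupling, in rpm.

The coupling torques are internal; angular momentum about the shared axis is conserved.
Taking A's sense as positive: L = (0.4080)(477) = 194.6 kg·m²·rpm.
Combined I = 0.4080 + 1.670 = 2.078 kg·m².
ω_f = L / I = 194.6 / 2.078 = 93.66 rpm.

|ω_f| ≈ 93.7 rpm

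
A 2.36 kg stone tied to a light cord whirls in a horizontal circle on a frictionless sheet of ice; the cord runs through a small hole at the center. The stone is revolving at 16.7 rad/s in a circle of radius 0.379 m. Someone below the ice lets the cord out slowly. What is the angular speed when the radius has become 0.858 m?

The constraining force is radial, so m r² ω about the center is conserved.
ω₂ = ω₁ (r₁/r₂)² = (16.7)(0.379/0.858)² = 3.259 rad/s.

ω₂ ≈ 3.26 rad/s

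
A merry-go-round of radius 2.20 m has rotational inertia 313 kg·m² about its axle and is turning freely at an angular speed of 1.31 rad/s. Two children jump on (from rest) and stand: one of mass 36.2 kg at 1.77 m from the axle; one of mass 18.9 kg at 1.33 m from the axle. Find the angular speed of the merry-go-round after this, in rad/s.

No external torque acts about the axle; L_before = L_after.
Added inertia Σmr² = (36.2)(1.77)² + (18.9)(1.33)² = 146.8 kg·m²; I_f = 313.0 + 146.8 = 459.8 kg·m².
ω_f = I_p ω_i / I_f = (313.0)(1.31) / 459.8 = 0.8917 rad/s.

ω_f ≈ 0.892 rad/s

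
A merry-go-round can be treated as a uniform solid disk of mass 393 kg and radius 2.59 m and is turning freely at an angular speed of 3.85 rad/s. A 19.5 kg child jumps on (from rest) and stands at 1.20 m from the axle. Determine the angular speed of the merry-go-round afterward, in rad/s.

ω_f ≈ 3.77 rad/s

No external torque acts about the axle; L_before = L_after.
I_p = ½(393)(2.59)² = 1318 kg·m².
Added inertia Σmr² = (19.5)(1.20)² = 28.08 kg·m²; I_f = 1318 + 28.08 = 1346 kg·m².
ω_f = I_p ω_i / I_f = (1318)(3.85) / 1346 = 3.770 rad/s.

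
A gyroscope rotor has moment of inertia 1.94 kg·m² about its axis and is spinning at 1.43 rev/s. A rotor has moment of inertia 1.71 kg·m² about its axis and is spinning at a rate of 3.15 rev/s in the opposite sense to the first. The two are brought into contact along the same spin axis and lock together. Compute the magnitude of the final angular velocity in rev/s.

The coupling torques are internal; angular momentum about the shared axis is conserved.
Taking A's sense as positive: L = (1.940)(1.43) − (1.710)(3.15) = -2.612 kg·m²·rev/s.
Combined I = 1.940 + 1.710 = 3.650 kg·m².
ω_f = L / I = -2.612 / 3.650 = -0.7157 rev/s.

|ω_f| ≈ 0.716 rev/s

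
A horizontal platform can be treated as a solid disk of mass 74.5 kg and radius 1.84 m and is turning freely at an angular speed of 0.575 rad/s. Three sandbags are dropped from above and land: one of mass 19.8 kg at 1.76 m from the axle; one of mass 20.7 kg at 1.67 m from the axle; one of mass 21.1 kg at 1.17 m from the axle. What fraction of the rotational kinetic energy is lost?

No external torque acts about the axle; L_before = L_after.
I_p = ½(74.5)(1.84)² = 126.1 kg·m².
Added inertia Σmr² = (19.8)(1.76)² + (20.7)(1.67)² + (21.1)(1.17)² = 147.9 kg·m²; I_f = 126.1 + 147.9 = 274.1 kg·m².
ω_f = I_p ω_i / I_f = (126.1)(0.575) / 274.1 = 0.2646 rad/s.
KE_i = ½(126.1)(0.5750 rad/s)² = 20.85 J; KE_f = ½(274.1)(0.2646)² = 9.594 J.
Fraction lost = 0.5398.

fraction ≈ 0.540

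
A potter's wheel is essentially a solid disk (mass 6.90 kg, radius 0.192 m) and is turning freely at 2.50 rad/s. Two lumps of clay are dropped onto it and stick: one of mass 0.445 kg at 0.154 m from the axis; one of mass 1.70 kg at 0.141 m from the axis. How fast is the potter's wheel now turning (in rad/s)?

The added mass arrives with no angular momentum about the axis, and any external torque about the axis is negligible, so the system's angular momentum is conserved.
I_p = ½(6.90)(0.192)² = 0.1272 kg·m².
Added inertia Σmr² = (0.445)(0.154)² + (1.70)(0.141)² = 0.04435 kg·m²; I_f = 0.1272 + 0.04435 = 0.1715 kg·m².
ω_f = I_p ω_i / I_f = (0.1272)(2.50) / 0.1715 = 1.854 rad/s.

ω_f ≈ 1.85 rad/s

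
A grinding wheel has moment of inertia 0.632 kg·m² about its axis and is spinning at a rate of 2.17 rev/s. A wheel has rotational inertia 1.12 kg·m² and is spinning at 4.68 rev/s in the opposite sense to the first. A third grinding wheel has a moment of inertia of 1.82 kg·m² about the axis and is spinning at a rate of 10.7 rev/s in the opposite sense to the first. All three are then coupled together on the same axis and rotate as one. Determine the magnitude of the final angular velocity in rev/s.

The coupling torques are internal; angular momentum about the shared axis is conserved.
Taking A's sense as positive: L = (0.6320)(2.17) − (1.120)(4.68) − (1.820)(10.7) = -23.34 kg·m²·rev/s.
Combined I = 0.6320 + 1.120 + 1.820 = 3.572 kg·m².
ω_f = L / I = -23.34 / 3.572 = -6.535 rev/s.

|ω_f| ≈ 6.54 rev/s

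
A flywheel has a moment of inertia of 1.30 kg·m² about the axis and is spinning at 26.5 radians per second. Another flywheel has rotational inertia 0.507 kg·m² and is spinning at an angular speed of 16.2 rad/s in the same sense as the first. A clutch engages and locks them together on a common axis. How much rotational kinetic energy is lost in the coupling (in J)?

The coupling torques are internal; angular momentum about the shared axis is conserved.
Taking A's sense as positive: L = (1.300)(26.5) + (0.5070)(16.2) = 42.66 kg·m²·rad/s.
Combined I = 1.300 + 0.5070 = 1.807 kg·m².
ω_f = L / I = 42.66 / 1.807 = 23.61 rad/s.
KE_i = ½ΣIω² = 523.0 J; KE_f = ½(1.807)(23.61)² = 503.6 J.

ΔKE lost ≈ 19.3 J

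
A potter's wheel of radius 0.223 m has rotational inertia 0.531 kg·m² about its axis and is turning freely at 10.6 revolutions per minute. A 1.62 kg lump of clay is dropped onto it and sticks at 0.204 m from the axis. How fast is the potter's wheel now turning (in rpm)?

ω_f ≈ 9.41 rpm

No external torque acts about the axis; L_before = L_after.
Added inertia Σmr² = (1.62)(0.204)² = 0.06742 kg·m²; I_f = 0.5310 + 0.06742 = 0.5984 kg·m².
ω_f = I_p ω_i / I_f = (0.5310)(10.6) / 0.5984 = 9.406 rpm.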